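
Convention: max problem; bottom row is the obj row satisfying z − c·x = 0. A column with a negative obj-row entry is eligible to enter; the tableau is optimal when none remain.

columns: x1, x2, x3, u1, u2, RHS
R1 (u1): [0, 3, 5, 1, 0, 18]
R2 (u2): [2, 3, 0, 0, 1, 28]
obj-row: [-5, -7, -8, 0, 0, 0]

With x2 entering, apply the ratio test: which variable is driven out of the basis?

Column x2 entries and ratios — u1: 18/3 = 6; u2: 28/3 = 28/3.
Smallest ratio is 6 in the row of u1, so u1 leaves.

u1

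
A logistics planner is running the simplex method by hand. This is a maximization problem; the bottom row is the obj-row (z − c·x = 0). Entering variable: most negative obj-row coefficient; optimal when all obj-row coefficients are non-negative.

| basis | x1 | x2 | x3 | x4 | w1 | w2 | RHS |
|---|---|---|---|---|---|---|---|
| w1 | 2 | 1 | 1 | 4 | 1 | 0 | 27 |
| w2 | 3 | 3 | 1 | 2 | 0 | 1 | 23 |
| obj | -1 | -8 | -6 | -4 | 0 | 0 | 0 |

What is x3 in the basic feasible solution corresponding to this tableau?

x3 is not in the basis, so in the current basic feasible solution x3 = 0.

0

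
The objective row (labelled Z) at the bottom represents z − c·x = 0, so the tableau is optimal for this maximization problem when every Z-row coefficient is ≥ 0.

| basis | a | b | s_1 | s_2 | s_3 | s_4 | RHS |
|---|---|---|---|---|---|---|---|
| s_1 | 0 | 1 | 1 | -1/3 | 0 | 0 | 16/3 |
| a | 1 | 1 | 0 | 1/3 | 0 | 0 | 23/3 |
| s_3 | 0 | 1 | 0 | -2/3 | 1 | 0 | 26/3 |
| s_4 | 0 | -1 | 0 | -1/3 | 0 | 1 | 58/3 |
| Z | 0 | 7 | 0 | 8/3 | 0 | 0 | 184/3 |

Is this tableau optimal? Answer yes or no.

Every Z-row coefficient is ≥ 0, so the tableau is optimal.

yes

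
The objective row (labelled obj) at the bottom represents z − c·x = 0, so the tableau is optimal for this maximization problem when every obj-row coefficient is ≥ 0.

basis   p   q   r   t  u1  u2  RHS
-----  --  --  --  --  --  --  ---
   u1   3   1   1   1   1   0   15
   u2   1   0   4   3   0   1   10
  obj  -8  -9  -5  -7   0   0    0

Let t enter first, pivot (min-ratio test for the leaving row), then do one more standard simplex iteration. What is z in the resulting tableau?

Ratio test on column t — row 1: 15/1 = 15; row 2: 10/3 = 10/3. Minimum is 10/3 at row 2 (u2 leaves); pivot element 3.
Pivot on row 2; the obj-row RHS becomes 0 − (-7)·(10/3) = 70/3.
Next entering variable (most negative obj-row entry -9): q.
Ratio test on column q — row 1: (35/3)/1 = 35/3; row 2: entry 0 ≤ 0. Minimum is 35/3 at row 1 (u1 leaves); pivot element 1.
After the second pivot the obj-row RHS is 70/3 − (-9)·(35/3) = 385/3.

385/3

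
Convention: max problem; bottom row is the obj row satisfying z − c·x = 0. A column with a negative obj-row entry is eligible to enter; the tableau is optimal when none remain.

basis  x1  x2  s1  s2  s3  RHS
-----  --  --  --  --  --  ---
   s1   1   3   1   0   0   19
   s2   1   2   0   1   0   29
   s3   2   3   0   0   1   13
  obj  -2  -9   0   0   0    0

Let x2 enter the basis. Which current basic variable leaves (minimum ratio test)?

Column x2 entries and ratios — s1: 19/3 = 19/3; s2: 29/2 = 29/2; s3: 13/3 = 13/3.
Smallest ratio is 13/3 in the row of s3, so s3 leaves.

s3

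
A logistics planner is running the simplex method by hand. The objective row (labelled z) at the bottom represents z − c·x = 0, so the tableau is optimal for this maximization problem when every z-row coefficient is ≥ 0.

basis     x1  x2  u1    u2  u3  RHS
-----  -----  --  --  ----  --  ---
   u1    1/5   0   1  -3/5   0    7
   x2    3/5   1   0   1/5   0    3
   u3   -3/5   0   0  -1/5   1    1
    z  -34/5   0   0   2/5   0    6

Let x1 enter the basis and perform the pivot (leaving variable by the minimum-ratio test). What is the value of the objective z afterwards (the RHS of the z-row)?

40

Ratio test on column x1 — row 1: 7/(1/5) = 35; row 2: 3/(3/5) = 5; row 3: entry -3/5 ≤ 0. Minimum is 5 at row 2 (x2 leaves); pivot element 3/5.
Pivot on row 2; the z-row RHS becomes 6 − (-34/5)·5 = 40.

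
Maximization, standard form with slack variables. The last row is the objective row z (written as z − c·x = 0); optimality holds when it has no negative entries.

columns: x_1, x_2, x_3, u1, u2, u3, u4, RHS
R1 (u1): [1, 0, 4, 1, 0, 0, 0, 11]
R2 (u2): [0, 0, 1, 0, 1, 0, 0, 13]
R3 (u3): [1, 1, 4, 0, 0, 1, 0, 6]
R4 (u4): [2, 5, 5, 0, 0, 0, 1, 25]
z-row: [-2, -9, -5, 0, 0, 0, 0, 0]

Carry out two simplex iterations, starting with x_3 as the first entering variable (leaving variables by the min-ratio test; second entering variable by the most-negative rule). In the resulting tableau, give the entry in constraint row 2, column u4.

1/15

Ratio test on column x_3 — row 1: 11/4 = 11/4; row 2: 13/1 = 13; row 3: 6/4 = 3/2; row 4: 25/5 = 5. Minimum is 3/2 at row 3 (u3 leaves); pivot element 4.
Divide row 3 by 4; eliminate column x_3 from the other rows.
Second iteration: most negative z-row entry is -31/4 in column x_2, so x_2 enters.
Ratio test on column x_2 — row 1: entry -1 ≤ 0; row 2: entry -1/4 ≤ 0; row 3: (3/2)/(1/4) = 6; row 4: (35/2)/(15/4) = 14/3. Minimum is 14/3 at row 4 (u4 leaves); pivot element 15/4.
Divide row 4 by 15/4; eliminate column x_2 from the other rows.
After both pivots, the entry at constraint row 2, column u4 is 1/15.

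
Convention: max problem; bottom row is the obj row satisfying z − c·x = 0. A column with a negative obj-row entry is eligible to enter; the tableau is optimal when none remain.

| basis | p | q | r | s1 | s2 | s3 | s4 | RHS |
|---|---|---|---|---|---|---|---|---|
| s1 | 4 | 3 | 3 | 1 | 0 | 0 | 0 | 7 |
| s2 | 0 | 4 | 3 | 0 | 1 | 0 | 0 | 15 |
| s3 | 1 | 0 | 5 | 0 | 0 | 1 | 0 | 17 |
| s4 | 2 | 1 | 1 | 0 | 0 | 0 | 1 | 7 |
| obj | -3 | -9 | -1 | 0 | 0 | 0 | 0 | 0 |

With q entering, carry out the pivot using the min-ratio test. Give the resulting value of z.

Ratio test on column q — row 1: 7/3 = 7/3; row 2: 15/4 = 15/4; row 3: entry 0 ≤ 0; row 4: 7/1 = 7. Minimum is 7/3 at row 1 (s1 leaves); pivot element 3.
Pivot on row 1; the obj-row RHS becomes 0 − (-9)·(7/3) = 21.

21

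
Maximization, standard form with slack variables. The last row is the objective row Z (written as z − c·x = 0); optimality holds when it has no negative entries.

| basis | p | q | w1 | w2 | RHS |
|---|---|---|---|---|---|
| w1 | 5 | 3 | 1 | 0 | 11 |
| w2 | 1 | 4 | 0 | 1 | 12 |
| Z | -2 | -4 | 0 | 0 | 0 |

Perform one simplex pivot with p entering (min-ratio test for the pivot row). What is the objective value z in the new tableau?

Ratio test on column p — row 1: 11/5 = 11/5; row 2: 12/1 = 12. Minimum is 11/5 at row 1 (w1 leaves); pivot element 5.
Pivot on row 1; the Z-row RHS becomes 0 − (-2)·(11/5) = 22/5.

22/5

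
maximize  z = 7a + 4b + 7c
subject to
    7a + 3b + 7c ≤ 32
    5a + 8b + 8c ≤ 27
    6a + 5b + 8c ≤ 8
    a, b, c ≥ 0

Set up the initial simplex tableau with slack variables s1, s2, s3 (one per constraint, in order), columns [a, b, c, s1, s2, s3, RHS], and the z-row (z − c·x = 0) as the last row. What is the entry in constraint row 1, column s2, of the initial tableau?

Slack s2 belongs to constraint 2; its column is the unit vector e_2, so the entry in row 1 is 0.

0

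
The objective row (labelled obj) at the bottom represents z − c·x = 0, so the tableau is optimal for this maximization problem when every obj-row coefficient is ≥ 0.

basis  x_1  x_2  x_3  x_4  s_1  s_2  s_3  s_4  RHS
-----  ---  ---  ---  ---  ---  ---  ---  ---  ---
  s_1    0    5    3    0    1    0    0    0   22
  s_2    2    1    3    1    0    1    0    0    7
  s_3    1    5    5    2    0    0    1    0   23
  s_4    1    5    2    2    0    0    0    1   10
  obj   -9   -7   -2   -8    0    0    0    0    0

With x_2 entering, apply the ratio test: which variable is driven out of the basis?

Column x_2 entries and ratios — s_1: 22/5 = 22/5; s_2: 7/1 = 7; s_3: 23/5 = 23/5; s_4: 10/5 = 2.
Smallest ratio is 2 in the row of s_4, so s_4 leaves.

s_4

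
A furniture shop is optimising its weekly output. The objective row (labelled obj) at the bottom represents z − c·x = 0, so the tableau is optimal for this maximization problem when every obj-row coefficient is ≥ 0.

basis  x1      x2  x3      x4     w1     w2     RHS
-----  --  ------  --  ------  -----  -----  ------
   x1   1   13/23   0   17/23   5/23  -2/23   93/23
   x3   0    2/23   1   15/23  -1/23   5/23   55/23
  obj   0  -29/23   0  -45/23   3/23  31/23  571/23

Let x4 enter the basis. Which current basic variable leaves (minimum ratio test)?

x3

Column x4 entries and ratios — x1: (93/23)/(17/23) = 93/17; x3: (55/23)/(15/23) = 11/3.
Smallest ratio is 11/3 in the row of x3, so x3 leaves.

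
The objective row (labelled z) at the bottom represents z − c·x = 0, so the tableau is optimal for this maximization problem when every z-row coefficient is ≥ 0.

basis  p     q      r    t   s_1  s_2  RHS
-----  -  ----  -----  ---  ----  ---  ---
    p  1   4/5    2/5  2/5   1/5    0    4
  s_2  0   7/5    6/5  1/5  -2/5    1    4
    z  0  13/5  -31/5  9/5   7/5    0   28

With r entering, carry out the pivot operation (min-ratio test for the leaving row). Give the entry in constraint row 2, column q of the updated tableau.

7/6

Ratio test on column r — row 1: 4/(2/5) = 10; row 2: 4/(6/5) = 10/3. Minimum is 10/3 at row 2 (s_2 leaves); pivot element 6/5.
Divide row 2 by 6/5; eliminate column r from the other rows.
In the new row 2, the q entry is the old entry divided by the pivot: (7/5)/(6/5) = 7/6.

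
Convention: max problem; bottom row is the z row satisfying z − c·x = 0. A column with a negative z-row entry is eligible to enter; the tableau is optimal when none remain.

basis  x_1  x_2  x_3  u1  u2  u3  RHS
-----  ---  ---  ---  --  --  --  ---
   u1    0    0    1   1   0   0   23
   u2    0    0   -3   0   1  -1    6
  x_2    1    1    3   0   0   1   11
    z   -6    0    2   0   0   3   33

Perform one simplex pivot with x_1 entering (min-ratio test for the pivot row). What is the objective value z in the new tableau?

Ratio test on column x_1 — row 1: entry 0 ≤ 0; row 2: entry 0 ≤ 0; row 3: 11/1 = 11. Minimum is 11 at row 3 (x_2 leaves); pivot element 1.
Pivot on row 3; the z-row RHS becomes 33 − (-6)·11 = 99.

99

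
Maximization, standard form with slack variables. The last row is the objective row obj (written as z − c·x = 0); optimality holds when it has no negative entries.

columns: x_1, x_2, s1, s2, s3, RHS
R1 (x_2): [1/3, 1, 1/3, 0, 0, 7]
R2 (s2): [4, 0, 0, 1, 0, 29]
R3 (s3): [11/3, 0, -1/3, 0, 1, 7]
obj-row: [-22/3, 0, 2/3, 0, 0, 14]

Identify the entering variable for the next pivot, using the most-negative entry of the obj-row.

x_1

Negative obj-row entries: x_1: -22/3.
The most negative is -22/3 in column x_1, so x_1 enters.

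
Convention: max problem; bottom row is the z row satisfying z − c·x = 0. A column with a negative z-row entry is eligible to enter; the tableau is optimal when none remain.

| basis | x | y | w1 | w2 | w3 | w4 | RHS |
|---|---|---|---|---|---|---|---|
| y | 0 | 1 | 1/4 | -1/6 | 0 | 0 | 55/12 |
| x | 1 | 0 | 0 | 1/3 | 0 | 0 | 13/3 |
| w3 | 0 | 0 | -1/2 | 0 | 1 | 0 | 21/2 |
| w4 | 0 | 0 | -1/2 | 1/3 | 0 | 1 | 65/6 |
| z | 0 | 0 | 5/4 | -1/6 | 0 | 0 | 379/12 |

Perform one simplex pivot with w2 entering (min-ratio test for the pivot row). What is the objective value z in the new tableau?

Ratio test on column w2 — row 1: entry -1/6 ≤ 0; row 2: (13/3)/(1/3) = 13; row 3: entry 0 ≤ 0; row 4: (65/6)/(1/3) = 65/2. Minimum is 13 at row 2 (x leaves); pivot element 1/3.
Pivot on row 2; the z-row RHS becomes 379/12 − (-1/6)·13 = 135/4.

135/4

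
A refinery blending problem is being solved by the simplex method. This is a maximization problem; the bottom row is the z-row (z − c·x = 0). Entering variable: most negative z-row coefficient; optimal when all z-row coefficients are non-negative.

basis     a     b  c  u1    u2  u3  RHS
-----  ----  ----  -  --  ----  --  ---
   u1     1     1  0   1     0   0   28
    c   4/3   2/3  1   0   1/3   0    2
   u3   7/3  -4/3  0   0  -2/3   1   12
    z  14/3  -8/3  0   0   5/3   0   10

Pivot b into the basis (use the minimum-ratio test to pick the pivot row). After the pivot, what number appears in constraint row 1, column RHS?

Ratio test on column b — row 1: 28/1 = 28; row 2: 2/(2/3) = 3; row 3: entry -4/3 ≤ 0. Minimum is 3 at row 2 (c leaves); pivot element 2/3.
Divide row 2 by 2/3; eliminate column b from the other rows.
Row 1 update in column RHS: 28 − 1·3 = 25.

25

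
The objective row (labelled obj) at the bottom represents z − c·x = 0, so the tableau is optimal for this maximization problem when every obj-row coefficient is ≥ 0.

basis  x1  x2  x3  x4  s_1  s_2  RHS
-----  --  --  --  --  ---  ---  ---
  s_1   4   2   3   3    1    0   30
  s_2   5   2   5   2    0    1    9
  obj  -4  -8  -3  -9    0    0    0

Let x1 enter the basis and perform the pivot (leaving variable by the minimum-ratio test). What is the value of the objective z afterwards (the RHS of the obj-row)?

36/5

Ratio test on column x1 — row 1: 30/4 = 15/2; row 2: 9/5 = 9/5. Minimum is 9/5 at row 2 (s_2 leaves); pivot element 5.
Pivot on row 2; the obj-row RHS becomes 0 − (-4)·(9/5) = 36/5.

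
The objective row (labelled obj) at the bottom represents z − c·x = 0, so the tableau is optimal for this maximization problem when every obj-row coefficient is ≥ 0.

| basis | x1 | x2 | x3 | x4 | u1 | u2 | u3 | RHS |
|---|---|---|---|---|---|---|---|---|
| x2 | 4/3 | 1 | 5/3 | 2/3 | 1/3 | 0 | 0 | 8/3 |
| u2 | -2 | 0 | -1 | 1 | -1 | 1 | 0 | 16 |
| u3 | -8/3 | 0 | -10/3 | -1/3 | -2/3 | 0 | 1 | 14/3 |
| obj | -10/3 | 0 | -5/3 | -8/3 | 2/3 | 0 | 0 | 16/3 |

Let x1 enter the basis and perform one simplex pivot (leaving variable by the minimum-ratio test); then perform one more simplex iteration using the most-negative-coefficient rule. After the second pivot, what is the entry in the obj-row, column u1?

Ratio test on column x1 — row 1: (8/3)/(4/3) = 2; row 2: entry -2 ≤ 0; row 3: entry -8/3 ≤ 0. Minimum is 2 at row 1 (x2 leaves); pivot element 4/3.
Divide row 1 by 4/3; eliminate column x1 from the other rows.
Second iteration: most negative obj-row entry is -1 in column x4, so x4 enters.
Ratio test on column x4 — row 1: 2/(1/2) = 4; row 2: 20/2 = 10; row 3: 10/1 = 10. Minimum is 4 at row 1 (x1 leaves); pivot element 1/2.
Divide row 1 by 1/2; eliminate column x4 from the other rows.
After both pivots, the entry at the obj-row, column u1 is 2.

2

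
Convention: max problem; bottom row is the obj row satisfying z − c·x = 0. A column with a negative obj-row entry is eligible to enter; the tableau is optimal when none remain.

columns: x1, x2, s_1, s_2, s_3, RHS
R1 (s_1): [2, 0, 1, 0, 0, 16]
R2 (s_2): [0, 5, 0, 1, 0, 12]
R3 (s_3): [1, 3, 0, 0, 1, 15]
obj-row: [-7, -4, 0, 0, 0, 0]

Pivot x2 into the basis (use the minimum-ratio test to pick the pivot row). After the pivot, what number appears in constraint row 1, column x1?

2

Ratio test on column x2 — row 1: entry 0 ≤ 0; row 2: 12/5 = 12/5; row 3: 15/3 = 5. Minimum is 12/5 at row 2 (s_2 leaves); pivot element 5.
Divide row 2 by 5; eliminate column x2 from the other rows.
Row 1 update in column x1: 2 − 0·0 = 2.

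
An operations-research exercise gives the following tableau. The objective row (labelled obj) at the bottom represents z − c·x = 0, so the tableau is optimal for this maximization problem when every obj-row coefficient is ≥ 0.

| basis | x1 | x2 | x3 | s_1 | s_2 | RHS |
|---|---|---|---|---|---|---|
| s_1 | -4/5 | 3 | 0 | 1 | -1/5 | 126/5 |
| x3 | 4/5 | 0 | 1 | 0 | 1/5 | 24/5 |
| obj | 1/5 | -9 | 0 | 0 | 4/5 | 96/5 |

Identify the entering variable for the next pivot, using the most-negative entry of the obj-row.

Negative obj-row entries: x2: -9.
The most negative is -9 in column x2, so x2 enters.

x2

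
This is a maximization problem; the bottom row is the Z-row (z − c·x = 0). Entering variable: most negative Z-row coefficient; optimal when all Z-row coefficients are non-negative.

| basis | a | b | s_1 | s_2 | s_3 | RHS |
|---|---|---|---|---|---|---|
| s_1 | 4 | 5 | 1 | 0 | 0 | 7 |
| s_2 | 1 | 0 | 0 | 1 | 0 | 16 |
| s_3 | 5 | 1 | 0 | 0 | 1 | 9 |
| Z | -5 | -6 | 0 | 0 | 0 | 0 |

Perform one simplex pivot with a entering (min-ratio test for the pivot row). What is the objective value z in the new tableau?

Ratio test on column a — row 1: 7/4 = 7/4; row 2: 16/1 = 16; row 3: 9/5 = 9/5. Minimum is 7/4 at row 1 (s_1 leaves); pivot element 4.
Pivot on row 1; the Z-row RHS becomes 0 − (-5)·(7/4) = 35/4.

35/4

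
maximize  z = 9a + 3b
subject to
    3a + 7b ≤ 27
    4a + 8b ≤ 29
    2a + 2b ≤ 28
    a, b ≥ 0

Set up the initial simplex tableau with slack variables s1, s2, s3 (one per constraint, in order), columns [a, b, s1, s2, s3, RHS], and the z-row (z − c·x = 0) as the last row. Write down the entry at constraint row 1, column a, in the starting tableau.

Constraint 1 has coefficient 3 on a.

3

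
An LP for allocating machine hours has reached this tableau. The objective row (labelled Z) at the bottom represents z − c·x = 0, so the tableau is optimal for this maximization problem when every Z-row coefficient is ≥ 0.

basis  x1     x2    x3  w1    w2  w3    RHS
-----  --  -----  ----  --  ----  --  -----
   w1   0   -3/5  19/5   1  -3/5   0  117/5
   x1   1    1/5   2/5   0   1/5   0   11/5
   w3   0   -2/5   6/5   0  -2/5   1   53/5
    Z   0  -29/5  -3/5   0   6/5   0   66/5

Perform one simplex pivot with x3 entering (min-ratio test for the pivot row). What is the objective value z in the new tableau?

Ratio test on column x3 — row 1: (117/5)/(19/5) = 117/19; row 2: (11/5)/(2/5) = 11/2; row 3: (53/5)/(6/5) = 53/6. Minimum is 11/2 at row 2 (x1 leaves); pivot element 2/5.
Pivot on row 2; the Z-row RHS becomes 66/5 − (-3/5)·(11/2) = 33/2.

33/2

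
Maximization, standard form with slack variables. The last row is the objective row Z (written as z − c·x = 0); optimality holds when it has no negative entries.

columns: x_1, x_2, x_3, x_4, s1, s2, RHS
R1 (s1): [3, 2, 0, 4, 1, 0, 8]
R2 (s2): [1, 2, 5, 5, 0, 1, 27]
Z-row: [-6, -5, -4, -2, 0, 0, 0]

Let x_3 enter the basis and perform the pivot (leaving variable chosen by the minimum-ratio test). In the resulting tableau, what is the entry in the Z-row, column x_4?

Ratio test on column x_3 — row 1: entry 0 ≤ 0; row 2: 27/5 = 27/5. Minimum is 27/5 at row 2 (s2 leaves); pivot element 5.
Divide row 2 by 5; eliminate column x_3 from the other rows.
Z-row update in column x_4: -2 − (-4)·1 = 2.

2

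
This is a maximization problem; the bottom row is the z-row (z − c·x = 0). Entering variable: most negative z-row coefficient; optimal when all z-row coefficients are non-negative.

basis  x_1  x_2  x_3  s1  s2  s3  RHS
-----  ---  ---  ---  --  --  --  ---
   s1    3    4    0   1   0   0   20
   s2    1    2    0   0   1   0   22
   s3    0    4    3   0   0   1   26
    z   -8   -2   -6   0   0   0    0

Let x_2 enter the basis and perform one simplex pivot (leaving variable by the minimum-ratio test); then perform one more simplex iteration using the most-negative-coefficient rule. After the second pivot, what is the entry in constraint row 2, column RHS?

Ratio test on column x_2 — row 1: 20/4 = 5; row 2: 22/2 = 11; row 3: 26/4 = 13/2. Minimum is 5 at row 1 (s1 leaves); pivot element 4.
Divide row 1 by 4; eliminate column x_2 from the other rows.
Second iteration: most negative z-row entry is -13/2 in column x_1, so x_1 enters.
Ratio test on column x_1 — row 1: 5/(3/4) = 20/3; row 2: entry -1/2 ≤ 0; row 3: entry -3 ≤ 0. Minimum is 20/3 at row 1 (x_2 leaves); pivot element 3/4.
Divide row 1 by 3/4; eliminate column x_1 from the other rows.
After both pivots, the entry at constraint row 2, column RHS is 46/3.

46/3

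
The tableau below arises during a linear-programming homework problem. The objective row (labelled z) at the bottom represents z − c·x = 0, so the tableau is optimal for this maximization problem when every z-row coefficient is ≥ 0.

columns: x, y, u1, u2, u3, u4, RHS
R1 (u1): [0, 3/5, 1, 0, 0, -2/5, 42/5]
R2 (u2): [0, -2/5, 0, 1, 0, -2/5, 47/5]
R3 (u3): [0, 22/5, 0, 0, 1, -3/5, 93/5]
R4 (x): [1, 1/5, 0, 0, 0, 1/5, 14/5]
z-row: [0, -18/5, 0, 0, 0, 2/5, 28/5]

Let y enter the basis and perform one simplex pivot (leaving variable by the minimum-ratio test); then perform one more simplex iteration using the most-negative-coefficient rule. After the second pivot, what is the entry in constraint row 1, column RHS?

Ratio test on column y — row 1: (42/5)/(3/5) = 14; row 2: entry -2/5 ≤ 0; row 3: (93/5)/(22/5) = 93/22; row 4: (14/5)/(1/5) = 14. Minimum is 93/22 at row 3 (u3 leaves); pivot element 22/5.
Divide row 3 by 22/5; eliminate column y from the other rows.
Second iteration: most negative z-row entry is -1/11 in column u4, so u4 enters.
Ratio test on column u4 — row 1: entry -7/22 ≤ 0; row 2: entry -5/11 ≤ 0; row 3: entry -3/22 ≤ 0; row 4: (43/22)/(5/22) = 43/5. Minimum is 43/5 at row 4 (x leaves); pivot element 5/22.
Divide row 4 by 5/22; eliminate column u4 from the other rows.
After both pivots, the entry at constraint row 1, column RHS is 43/5.

43/5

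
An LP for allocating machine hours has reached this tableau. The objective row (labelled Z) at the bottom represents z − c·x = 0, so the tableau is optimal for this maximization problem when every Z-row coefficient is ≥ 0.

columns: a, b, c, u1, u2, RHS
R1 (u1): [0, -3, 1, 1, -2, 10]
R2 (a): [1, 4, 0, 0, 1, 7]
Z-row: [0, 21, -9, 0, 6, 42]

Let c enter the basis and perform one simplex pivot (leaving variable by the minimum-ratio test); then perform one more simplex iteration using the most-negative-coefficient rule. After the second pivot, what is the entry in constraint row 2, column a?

1

Ratio test on column c — row 1: 10/1 = 10; row 2: entry 0 ≤ 0. Minimum is 10 at row 1 (u1 leaves); pivot element 1.
Divide row 1 by 1; eliminate column c from the other rows.
Second iteration: most negative Z-row entry is -12 in column u2, so u2 enters.
Ratio test on column u2 — row 1: entry -2 ≤ 0; row 2: 7/1 = 7. Minimum is 7 at row 2 (a leaves); pivot element 1.
Divide row 2 by 1; eliminate column u2 from the other rows.
After both pivots, the entry at constraint row 2, column a is 1.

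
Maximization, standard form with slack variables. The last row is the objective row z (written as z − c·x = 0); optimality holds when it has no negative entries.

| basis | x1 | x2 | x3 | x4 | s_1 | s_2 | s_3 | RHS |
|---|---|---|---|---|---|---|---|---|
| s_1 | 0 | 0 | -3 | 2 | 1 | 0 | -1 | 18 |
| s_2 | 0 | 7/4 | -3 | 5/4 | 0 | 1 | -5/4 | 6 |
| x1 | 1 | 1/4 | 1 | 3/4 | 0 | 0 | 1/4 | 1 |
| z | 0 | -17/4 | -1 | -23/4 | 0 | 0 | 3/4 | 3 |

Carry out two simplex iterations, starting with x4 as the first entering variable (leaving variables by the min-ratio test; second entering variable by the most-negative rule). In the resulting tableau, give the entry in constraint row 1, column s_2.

1/2

Ratio test on column x4 — row 1: 18/2 = 9; row 2: 6/(5/4) = 24/5; row 3: 1/(3/4) = 4/3. Minimum is 4/3 at row 3 (x1 leaves); pivot element 3/4.
Divide row 3 by 3/4; eliminate column x4 from the other rows.
Second iteration: most negative z-row entry is -7/3 in column x2, so x2 enters.
Ratio test on column x2 — row 1: entry -2/3 ≤ 0; row 2: (13/3)/(4/3) = 13/4; row 3: (4/3)/(1/3) = 4. Minimum is 13/4 at row 2 (s_2 leaves); pivot element 4/3.
Divide row 2 by 4/3; eliminate column x2 from the other rows.
After both pivots, the entry at constraint row 1, column s_2 is 1/2.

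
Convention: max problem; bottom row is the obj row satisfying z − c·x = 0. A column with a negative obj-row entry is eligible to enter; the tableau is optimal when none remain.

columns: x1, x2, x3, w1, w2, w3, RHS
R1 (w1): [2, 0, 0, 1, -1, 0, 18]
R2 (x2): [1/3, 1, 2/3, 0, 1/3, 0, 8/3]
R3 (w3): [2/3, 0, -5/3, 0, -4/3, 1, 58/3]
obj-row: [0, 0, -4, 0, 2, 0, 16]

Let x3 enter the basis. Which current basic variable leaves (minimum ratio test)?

Column x3 entries and ratios — w1: 0 ≤ 0, skip; x2: (8/3)/(2/3) = 4; w3: -5/3 ≤ 0, skip.
Smallest ratio is 4 in the row of x2, so x2 leaves.

x2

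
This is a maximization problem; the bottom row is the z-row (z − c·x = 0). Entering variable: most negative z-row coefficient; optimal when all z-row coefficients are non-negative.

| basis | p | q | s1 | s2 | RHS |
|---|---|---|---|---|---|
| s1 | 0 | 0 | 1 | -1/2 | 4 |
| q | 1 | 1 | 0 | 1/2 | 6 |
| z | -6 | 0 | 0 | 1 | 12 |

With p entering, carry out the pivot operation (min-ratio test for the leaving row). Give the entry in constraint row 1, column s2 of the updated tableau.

-1/2

Ratio test on column p — row 1: entry 0 ≤ 0; row 2: 6/1 = 6. Minimum is 6 at row 2 (q leaves); pivot element 1.
Divide row 2 by 1; eliminate column p from the other rows.
Row 1 update in column s2: -1/2 − 0·(1/2) = -1/2.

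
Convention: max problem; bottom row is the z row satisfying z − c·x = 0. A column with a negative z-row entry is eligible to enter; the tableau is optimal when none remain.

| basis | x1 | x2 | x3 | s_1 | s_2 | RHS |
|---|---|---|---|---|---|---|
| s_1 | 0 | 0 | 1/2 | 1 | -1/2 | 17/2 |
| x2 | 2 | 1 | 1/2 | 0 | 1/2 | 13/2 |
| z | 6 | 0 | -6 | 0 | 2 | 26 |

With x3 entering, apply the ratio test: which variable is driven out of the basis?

Column x3 entries and ratios — s_1: (17/2)/(1/2) = 17; x2: (13/2)/(1/2) = 13.
Smallest ratio is 13 in the row of x2, so x2 leaves.

x2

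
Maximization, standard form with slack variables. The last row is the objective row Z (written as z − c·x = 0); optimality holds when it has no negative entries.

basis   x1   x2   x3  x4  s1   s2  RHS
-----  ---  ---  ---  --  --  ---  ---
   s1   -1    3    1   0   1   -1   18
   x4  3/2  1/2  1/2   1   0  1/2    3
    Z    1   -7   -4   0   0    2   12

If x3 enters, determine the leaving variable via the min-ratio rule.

x4

Column x3 entries and ratios — s1: 18/1 = 18; x4: 3/(1/2) = 6.
Smallest ratio is 6 in the row of x4, so x4 leaves.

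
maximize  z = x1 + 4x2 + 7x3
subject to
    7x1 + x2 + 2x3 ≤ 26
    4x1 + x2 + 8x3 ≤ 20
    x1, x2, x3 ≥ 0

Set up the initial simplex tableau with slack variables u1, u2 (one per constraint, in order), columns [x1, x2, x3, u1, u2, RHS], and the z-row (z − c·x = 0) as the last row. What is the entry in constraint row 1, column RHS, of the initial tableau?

The RHS of constraint 1 is b_1 = 26.

26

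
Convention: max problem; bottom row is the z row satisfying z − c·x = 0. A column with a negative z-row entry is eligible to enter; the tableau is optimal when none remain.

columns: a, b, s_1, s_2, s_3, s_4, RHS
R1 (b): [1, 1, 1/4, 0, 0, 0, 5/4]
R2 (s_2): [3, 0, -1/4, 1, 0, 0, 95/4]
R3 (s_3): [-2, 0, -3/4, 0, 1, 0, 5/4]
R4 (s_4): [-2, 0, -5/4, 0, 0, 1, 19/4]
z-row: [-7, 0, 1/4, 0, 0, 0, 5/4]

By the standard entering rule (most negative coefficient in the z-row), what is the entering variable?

Negative z-row entries: a: -7.
The most negative is -7 in column a, so a enters.

a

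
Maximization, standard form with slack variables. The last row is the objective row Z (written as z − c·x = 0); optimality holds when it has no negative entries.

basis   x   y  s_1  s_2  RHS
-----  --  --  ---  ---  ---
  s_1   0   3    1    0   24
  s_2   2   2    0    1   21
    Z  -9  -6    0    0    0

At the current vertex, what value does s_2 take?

s_2 is basic (row 2); its value is the RHS of that row, 21.

21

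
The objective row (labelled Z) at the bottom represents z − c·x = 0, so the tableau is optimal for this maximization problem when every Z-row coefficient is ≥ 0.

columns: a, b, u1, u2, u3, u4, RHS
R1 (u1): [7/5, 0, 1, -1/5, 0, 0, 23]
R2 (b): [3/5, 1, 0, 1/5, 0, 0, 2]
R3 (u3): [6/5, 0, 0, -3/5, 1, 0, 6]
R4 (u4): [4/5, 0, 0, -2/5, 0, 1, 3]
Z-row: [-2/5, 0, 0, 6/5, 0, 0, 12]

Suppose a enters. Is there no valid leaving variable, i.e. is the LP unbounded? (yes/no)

no

Column a has positive entries in row(s) 1, 2, 3, 4, so the ratio test bounds it — not unbounded.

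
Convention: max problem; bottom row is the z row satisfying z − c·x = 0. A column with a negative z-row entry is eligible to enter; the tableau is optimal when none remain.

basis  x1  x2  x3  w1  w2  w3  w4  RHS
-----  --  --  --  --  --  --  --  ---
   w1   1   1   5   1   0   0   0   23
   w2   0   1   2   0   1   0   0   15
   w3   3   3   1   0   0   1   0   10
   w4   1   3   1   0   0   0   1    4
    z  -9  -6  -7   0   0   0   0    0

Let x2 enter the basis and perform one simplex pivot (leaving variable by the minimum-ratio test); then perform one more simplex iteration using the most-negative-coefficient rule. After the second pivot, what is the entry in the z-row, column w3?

Ratio test on column x2 — row 1: 23/1 = 23; row 2: 15/1 = 15; row 3: 10/3 = 10/3; row 4: 4/3 = 4/3. Minimum is 4/3 at row 4 (w4 leaves); pivot element 3.
Divide row 4 by 3; eliminate column x2 from the other rows.
Second iteration: most negative z-row entry is -7 in column x1, so x1 enters.
Ratio test on column x1 — row 1: (65/3)/(2/3) = 65/2; row 2: entry -1/3 ≤ 0; row 3: 6/2 = 3; row 4: (4/3)/(1/3) = 4. Minimum is 3 at row 3 (w3 leaves); pivot element 2.
Divide row 3 by 2; eliminate column x1 from the other rows.
After both pivots, the entry at the z-row, column w3 is 7/2.

7/2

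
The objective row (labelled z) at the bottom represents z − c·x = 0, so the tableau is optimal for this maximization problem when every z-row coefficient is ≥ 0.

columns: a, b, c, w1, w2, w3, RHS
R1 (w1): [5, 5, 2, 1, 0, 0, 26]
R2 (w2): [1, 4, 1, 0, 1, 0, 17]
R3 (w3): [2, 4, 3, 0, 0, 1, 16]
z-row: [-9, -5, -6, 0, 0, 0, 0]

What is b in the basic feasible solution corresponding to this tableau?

b is not in the basis, so in the current basic feasible solution b = 0.

0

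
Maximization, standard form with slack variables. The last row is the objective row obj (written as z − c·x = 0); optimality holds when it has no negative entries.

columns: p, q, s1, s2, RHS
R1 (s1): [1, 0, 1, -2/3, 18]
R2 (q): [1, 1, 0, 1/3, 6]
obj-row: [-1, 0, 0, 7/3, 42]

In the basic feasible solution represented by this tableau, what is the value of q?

6

q is basic (row 2); its value is the RHS of that row, 6.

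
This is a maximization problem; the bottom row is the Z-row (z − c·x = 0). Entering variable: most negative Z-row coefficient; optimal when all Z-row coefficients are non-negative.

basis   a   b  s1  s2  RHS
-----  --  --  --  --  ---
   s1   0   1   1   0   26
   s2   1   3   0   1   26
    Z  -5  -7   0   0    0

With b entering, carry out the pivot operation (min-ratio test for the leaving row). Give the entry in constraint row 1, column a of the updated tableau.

Ratio test on column b — row 1: 26/1 = 26; row 2: 26/3 = 26/3. Minimum is 26/3 at row 2 (s2 leaves); pivot element 3.
Divide row 2 by 3; eliminate column b from the other rows.
Row 1 update in column a: 0 − 1·(1/3) = -1/3.

-1/3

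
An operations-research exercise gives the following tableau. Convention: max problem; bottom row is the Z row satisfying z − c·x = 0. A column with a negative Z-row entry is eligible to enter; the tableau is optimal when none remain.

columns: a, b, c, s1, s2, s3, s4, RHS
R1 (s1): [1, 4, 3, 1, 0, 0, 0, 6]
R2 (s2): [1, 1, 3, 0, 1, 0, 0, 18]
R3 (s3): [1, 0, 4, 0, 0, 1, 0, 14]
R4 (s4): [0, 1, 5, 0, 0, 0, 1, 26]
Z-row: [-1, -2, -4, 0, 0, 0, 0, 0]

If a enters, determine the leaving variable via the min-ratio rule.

s1

Column a entries and ratios — s1: 6/1 = 6; s2: 18/1 = 18; s3: 14/1 = 14; s4: 0 ≤ 0, skip.
Smallest ratio is 6 in the row of s1, so s1 leaves.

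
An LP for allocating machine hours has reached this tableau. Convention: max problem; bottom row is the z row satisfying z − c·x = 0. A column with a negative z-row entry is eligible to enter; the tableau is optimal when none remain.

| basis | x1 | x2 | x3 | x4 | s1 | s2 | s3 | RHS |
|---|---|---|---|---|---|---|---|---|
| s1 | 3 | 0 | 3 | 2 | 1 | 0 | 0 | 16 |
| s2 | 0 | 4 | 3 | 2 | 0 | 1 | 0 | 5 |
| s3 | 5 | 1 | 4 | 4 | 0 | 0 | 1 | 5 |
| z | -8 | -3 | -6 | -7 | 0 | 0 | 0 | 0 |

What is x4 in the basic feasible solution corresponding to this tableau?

0

x4 is not in the basis, so in the current basic feasible solution x4 = 0.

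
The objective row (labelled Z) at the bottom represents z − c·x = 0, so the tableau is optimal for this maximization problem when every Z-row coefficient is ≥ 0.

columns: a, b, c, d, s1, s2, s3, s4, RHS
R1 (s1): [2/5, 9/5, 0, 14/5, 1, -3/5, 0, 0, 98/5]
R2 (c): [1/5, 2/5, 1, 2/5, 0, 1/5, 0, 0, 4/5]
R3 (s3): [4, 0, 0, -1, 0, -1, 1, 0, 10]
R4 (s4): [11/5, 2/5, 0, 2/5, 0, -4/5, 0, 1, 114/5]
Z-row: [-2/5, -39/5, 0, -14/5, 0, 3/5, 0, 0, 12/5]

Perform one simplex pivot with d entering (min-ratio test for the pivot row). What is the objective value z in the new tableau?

Ratio test on column d — row 1: (98/5)/(14/5) = 7; row 2: (4/5)/(2/5) = 2; row 3: entry -1 ≤ 0; row 4: (114/5)/(2/5) = 57. Minimum is 2 at row 2 (c leaves); pivot element 2/5.
Pivot on row 2; the Z-row RHS becomes 12/5 − (-14/5)·2 = 8.

8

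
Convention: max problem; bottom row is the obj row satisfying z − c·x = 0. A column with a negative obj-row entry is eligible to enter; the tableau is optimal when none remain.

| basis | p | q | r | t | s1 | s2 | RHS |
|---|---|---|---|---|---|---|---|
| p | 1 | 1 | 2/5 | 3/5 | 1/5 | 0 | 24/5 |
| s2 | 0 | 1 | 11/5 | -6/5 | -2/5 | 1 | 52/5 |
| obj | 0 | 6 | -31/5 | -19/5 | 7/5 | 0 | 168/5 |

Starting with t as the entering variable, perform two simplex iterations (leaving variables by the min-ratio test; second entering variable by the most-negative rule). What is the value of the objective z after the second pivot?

Ratio test on column t — row 1: (24/5)/(3/5) = 8; row 2: entry -6/5 ≤ 0. Minimum is 8 at row 1 (p leaves); pivot element 3/5.
Pivot on row 1; the obj-row RHS becomes 168/5 − (-19/5)·8 = 64.
Next entering variable (most negative obj-row entry -11/3): r.
Ratio test on column r — row 1: 8/(2/3) = 12; row 2: 20/3 = 20/3. Minimum is 20/3 at row 2 (s2 leaves); pivot element 3.
After the second pivot the obj-row RHS is 64 − (-11/3)·(20/3) = 796/9.

796/9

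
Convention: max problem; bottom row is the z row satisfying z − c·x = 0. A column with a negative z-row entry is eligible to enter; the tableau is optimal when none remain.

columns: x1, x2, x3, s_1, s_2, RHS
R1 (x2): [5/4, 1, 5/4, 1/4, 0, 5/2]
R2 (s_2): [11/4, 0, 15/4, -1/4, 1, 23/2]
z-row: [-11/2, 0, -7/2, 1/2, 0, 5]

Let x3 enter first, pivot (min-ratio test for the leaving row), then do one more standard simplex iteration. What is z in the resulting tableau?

Ratio test on column x3 — row 1: (5/2)/(5/4) = 2; row 2: (23/2)/(15/4) = 46/15. Minimum is 2 at row 1 (x2 leaves); pivot element 5/4.
Pivot on row 1; the z-row RHS becomes 5 − (-7/2)·2 = 12.
Next entering variable (most negative z-row entry -2): x1.
Ratio test on column x1 — row 1: 2/1 = 2; row 2: entry -1 ≤ 0. Minimum is 2 at row 1 (x3 leaves); pivot element 1.
After the second pivot the z-row RHS is 12 − (-2)·2 = 16.

16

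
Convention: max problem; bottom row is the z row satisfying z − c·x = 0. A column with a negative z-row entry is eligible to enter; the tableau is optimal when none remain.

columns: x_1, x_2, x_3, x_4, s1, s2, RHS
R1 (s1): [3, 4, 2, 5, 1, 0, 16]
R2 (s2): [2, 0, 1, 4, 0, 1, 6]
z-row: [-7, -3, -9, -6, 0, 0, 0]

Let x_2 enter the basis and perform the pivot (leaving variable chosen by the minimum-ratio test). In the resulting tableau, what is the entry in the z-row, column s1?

3/4

Ratio test on column x_2 — row 1: 16/4 = 4; row 2: entry 0 ≤ 0. Minimum is 4 at row 1 (s1 leaves); pivot element 4.
Divide row 1 by 4; eliminate column x_2 from the other rows.
z-row update in column s1: 0 − (-3)·(1/4) = 3/4.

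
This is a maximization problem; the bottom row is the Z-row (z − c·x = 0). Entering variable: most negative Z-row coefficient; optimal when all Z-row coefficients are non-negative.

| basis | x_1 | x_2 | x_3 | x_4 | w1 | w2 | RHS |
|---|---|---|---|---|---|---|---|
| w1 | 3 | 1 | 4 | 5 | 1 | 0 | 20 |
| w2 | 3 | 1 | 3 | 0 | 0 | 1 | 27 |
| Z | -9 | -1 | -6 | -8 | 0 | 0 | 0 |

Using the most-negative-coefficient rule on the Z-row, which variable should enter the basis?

x_1

Negative Z-row entries: x_1: -9, x_2: -1, x_3: -6, x_4: -8.
The most negative is -9 in column x_1, so x_1 enters.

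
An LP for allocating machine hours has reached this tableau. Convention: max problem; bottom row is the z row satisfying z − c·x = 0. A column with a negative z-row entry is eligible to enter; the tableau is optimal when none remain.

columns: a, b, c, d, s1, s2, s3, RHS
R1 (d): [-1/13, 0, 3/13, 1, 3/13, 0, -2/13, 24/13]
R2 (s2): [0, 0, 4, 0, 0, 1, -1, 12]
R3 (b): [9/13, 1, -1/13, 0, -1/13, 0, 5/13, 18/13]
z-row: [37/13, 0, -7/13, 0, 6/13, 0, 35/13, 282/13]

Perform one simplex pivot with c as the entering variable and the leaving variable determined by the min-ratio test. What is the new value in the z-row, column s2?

Ratio test on column c — row 1: (24/13)/(3/13) = 8; row 2: 12/4 = 3; row 3: entry -1/13 ≤ 0. Minimum is 3 at row 2 (s2 leaves); pivot element 4.
Divide row 2 by 4; eliminate column c from the other rows.
z-row update in column s2: 0 − (-7/13)·(1/4) = 7/52.

7/52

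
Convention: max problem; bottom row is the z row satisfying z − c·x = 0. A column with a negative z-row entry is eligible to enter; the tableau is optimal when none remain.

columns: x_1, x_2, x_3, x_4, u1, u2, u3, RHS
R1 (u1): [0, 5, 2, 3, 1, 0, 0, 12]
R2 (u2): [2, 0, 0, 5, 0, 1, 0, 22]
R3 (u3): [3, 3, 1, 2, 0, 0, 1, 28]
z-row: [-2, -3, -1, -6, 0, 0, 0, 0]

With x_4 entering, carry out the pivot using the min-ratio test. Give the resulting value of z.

Ratio test on column x_4 — row 1: 12/3 = 4; row 2: 22/5 = 22/5; row 3: 28/2 = 14. Minimum is 4 at row 1 (u1 leaves); pivot element 3.
Pivot on row 1; the z-row RHS becomes 0 − (-6)·4 = 24.

24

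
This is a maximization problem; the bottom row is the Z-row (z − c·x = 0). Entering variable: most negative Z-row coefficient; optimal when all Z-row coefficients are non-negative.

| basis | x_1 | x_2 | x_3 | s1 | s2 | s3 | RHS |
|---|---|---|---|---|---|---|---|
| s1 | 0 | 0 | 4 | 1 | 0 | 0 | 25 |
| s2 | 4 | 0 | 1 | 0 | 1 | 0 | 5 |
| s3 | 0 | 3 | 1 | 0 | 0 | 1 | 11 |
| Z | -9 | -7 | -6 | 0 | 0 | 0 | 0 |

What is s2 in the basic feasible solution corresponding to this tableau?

s2 is basic (row 2); its value is the RHS of that row, 5.

5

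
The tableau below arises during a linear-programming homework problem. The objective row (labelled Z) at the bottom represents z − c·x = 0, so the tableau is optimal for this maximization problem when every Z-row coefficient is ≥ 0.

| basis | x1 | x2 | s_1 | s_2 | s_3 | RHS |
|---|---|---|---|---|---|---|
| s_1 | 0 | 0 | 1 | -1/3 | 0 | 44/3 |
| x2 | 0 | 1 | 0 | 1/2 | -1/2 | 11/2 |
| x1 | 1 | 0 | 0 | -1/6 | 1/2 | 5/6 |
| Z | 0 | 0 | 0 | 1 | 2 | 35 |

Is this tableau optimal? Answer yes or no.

yes

Every Z-row coefficient is ≥ 0, so the tableau is optimal.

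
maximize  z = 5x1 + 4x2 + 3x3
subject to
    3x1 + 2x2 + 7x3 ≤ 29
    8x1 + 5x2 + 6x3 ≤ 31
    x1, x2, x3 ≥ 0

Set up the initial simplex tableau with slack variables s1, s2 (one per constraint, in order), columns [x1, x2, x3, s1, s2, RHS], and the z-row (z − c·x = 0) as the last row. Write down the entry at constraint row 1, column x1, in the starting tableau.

Constraint 1 has coefficient 3 on x1.

3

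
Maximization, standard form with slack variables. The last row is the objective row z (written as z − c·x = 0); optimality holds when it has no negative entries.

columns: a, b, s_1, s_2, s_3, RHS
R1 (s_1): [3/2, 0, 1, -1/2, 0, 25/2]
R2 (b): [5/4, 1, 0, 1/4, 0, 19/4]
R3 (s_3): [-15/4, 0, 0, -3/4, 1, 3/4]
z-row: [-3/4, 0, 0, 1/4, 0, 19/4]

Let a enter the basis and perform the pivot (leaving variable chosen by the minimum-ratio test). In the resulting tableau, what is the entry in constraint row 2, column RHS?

19/5

Ratio test on column a — row 1: (25/2)/(3/2) = 25/3; row 2: (19/4)/(5/4) = 19/5; row 3: entry -15/4 ≤ 0. Minimum is 19/5 at row 2 (b leaves); pivot element 5/4.
Divide row 2 by 5/4; eliminate column a from the other rows.
In the new row 2, the RHS entry is the old entry divided by the pivot: (19/4)/(5/4) = 19/5.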